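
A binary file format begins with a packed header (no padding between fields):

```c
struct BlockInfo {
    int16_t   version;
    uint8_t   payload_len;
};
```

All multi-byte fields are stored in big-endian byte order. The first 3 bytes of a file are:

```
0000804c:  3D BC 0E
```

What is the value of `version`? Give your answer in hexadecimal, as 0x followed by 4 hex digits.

`version` is the first field, at byte offset 0, occupying 2 bytes.
Bytes at offsets 0..1: 3D BC.
In big-endian order the high byte comes first in memory.
The bytes are already most-significant first: 0x3DBC.

0x3DBC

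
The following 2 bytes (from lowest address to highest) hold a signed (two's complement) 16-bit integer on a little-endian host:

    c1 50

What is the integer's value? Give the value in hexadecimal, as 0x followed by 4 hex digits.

0x50C1

Little-endian stores the least-significant byte at the lowest address.
Reassemble most-significant byte first: 50 C1 → 0x50C1.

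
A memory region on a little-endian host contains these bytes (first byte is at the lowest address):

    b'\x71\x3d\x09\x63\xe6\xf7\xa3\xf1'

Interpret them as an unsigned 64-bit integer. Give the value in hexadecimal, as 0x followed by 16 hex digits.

In little-endian order the low byte comes first in memory.
Reassemble most-significant byte first: F1 A3 F7 E6 63 09 3D 71 → 0xF1A3F7E663093D71.

0xF1A3F7E663093D71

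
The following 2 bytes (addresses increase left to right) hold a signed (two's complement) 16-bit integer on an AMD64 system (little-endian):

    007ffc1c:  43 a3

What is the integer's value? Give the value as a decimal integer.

-23741

In little-endian order the low byte comes first in memory.
Reassemble most-significant byte first: A3 43 → 0xA343.
Top bit is set, so as a signed 16-bit value this is 0xA343 − 2^16 = -23741.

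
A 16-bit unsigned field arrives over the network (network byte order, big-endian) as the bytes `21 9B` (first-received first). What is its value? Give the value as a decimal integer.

Big-endian stores the most-significant byte at the lowest address.
The bytes are already most-significant first: 0x219B.
0x219B = 8603.

8603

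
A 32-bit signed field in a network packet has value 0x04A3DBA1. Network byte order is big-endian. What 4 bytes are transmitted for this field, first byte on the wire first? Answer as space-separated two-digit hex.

04 A3 DB A1

Split into bytes (most-significant first): 04 A3 DB A1.
Big-endian: lowest address holds the most-significant byte.
So the memory order matches the most-significant-first order: 04 A3 DB A1.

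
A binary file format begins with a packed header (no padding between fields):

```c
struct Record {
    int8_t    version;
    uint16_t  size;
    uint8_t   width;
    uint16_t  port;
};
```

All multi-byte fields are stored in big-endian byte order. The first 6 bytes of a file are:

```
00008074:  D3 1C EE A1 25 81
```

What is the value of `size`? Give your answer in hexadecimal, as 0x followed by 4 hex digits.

`size` follows `version` (1 byte), so it starts at byte offset 1 and occupies 2 bytes.
Bytes at offsets 1..2: 1C EE.
In big-endian order the high byte comes first in memory.
The bytes are already most-significant first: 0x1CEE.

0x1CEE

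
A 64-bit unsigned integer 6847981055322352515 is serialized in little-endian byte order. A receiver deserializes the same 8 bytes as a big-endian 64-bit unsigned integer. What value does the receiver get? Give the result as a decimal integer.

6847981055322352515 in 64-bit hexadecimal is 0x5F08EA7CD717EB83.
Stored little-endian, the bytes at ascending addresses are 83 EB 17 D7 7C EA 08 5F.
Read back as big-endian, the last byte is least significant, giving 0x83EB17D77CEA085F.
0x83EB17D77CEA085F = 9505717652776683615.

9505717652776683615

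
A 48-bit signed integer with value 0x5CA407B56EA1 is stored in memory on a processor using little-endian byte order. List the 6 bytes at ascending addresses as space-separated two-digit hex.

A1 6E B5 07 A4 5C

Split into bytes (most-significant first): 5C A4 07 B5 6E A1.
Little-endian stores the least-significant byte at the lowest address.
So at ascending addresses the bytes are A1 6E B5 07 A4 5C.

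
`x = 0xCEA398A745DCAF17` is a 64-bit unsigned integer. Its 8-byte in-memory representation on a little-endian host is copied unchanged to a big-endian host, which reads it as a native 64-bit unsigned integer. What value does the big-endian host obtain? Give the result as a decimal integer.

Stored little-endian, the bytes at ascending addresses are 17 AF DC 45 A7 98 A3 CE.
Read back as big-endian, the last byte is least significant, giving 0x17AFDC45A798A3CE.
0x17AFDC45A798A3CE = 1706824975519359950.

1706824975519359950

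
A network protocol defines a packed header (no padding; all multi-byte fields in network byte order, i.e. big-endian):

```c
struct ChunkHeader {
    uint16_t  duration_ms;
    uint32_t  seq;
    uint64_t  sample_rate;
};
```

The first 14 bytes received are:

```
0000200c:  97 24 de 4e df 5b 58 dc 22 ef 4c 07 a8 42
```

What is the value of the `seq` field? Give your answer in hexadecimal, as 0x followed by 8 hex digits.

0xDE4EDF5B

`seq` follows `duration_ms` (2 bytes), so it starts at byte offset 2 and occupies 4 bytes.
Bytes at offsets 2..5: DE 4E DF 5B.
Big-endian: lowest address holds the most-significant byte.
The bytes are already most-significant first: 0xDE4EDF5B.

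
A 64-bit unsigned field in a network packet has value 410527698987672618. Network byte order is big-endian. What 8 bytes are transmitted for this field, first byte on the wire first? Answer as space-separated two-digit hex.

410527698987672618 in hexadecimal, padded to 64 bits, is 0x05B27CC4649E642A.
Split into bytes (most-significant first): 05 B2 7C C4 64 9E 64 2A.
Big-endian stores the most-significant byte at the lowest address.
So the memory order matches the most-significant-first order: 05 B2 7C C4 64 9E 64 2A.

05 B2 7C C4 64 9E 64 2A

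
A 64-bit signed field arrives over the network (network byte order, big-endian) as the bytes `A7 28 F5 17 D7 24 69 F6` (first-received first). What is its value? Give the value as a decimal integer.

Big-endian stores the most-significant byte at the lowest address.
The bytes are already most-significant first: 0xA728F517D72469F6.
Top bit is set, so as a signed 64-bit value this is 0xA728F517D72469F6 − 2^64 = -6401597387564619274.

-6401597387564619274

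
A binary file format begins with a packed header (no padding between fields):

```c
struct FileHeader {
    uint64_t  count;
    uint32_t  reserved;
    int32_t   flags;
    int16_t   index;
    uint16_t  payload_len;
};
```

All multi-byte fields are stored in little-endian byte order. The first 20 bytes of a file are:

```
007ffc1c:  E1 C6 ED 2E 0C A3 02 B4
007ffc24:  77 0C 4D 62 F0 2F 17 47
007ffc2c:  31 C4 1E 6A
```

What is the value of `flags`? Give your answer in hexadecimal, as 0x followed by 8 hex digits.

0x47172FF0

`flags` follows `count` (8 B), `reserved` (4 B), so it starts at offset 8 + 4 = 12 and occupies 4 bytes.
Bytes at offsets 12..15: F0 2F 17 47.
Little-endian: lowest address holds the least-significant byte.
Reassemble most-significant byte first: 47 17 2F F0 → 0x47172FF0.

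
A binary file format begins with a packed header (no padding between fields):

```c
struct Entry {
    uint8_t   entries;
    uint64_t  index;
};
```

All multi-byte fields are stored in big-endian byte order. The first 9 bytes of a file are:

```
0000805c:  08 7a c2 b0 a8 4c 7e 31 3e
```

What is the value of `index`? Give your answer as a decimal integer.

8845826854993408318

`index` follows `entries` (1 byte), so it starts at byte offset 1 and occupies 8 bytes.
Bytes at offsets 1..8: 7A C2 B0 A8 4C 7E 31 3E.
Big-endian: lowest address holds the most-significant byte.
The bytes are already most-significant first: 0x7AC2B0A84C7E313E.
0x7AC2B0A84C7E313E = 8845826854993408318.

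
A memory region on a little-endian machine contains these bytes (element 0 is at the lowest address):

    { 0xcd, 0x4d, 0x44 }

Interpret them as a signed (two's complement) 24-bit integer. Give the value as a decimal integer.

Little-endian: lowest address holds the least-significant byte.
Reassemble most-significant byte first: 44 4D CD → 0x444DCD.
0x444DCD = 4476365.

4476365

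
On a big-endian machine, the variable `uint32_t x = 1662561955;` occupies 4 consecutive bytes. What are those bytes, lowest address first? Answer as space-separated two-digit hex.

1662561955 in hexadecimal, padded to 32 bits, is 0x6318AEA3.
Split into bytes (most-significant first): 63 18 AE A3.
Big-endian stores the most-significant byte at the lowest address.
So the memory order matches the most-significant-first order: 63 18 AE A3.

63 18 AE A3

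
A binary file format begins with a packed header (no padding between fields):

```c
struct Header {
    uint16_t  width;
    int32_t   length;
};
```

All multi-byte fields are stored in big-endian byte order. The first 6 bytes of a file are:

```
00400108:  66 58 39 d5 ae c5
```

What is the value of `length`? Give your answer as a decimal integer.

`length` follows `width` (2 bytes), so it starts at byte offset 2 and occupies 4 bytes.
Bytes at offsets 2..5: 39 D5 AE C5.
Big-endian: lowest address holds the most-significant byte.
The bytes are already most-significant first: 0x39D5AEC5.
0x39D5AEC5 = 970305221.

970305221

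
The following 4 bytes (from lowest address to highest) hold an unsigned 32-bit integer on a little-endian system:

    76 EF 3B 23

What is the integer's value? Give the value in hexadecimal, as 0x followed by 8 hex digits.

0x233BEF76

Little-endian stores the least-significant byte at the lowest address.
Reassemble most-significant byte first: 23 3B EF 76 → 0x233BEF76.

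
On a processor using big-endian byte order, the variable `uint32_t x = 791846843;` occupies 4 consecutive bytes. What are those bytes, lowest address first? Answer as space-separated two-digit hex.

791846843 in hexadecimal, padded to 32 bits, is 0x2F329FBB.
Split into bytes (most-significant first): 2F 32 9F BB.
Big-endian stores the most-significant byte at the lowest address.
So the memory order matches the most-significant-first order: 2F 32 9F BB.

2F 32 9F BB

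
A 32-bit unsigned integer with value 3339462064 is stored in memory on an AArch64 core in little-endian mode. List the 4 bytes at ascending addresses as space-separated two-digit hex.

B0 25 0C C7

3339462064 in hexadecimal, padded to 32 bits, is 0xC70C25B0.
Split into bytes (most-significant first): C7 0C 25 B0.
Little-endian: lowest address holds the least-significant byte.
So at ascending addresses the bytes are B0 25 0C C7.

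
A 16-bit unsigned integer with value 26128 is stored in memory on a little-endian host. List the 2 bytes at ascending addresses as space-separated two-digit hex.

10 66

26128 in hexadecimal, padded to 16 bits, is 0x6610.
Split into bytes (most-significant first): 66 10.
Little-endian: lowest address holds the least-significant byte.
So at ascending addresses the bytes are 10 66.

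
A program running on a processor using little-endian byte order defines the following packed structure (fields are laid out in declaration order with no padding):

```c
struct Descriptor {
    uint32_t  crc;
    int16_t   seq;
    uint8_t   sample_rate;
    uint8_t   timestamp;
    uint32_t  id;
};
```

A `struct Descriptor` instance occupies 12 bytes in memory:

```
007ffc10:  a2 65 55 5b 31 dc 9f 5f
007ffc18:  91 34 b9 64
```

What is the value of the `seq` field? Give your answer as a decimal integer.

`seq` follows `crc` (4 bytes), so it starts at byte offset 4 and occupies 2 bytes.
Bytes at offsets 4..5: 31 DC.
Little-endian stores the least-significant byte at the lowest address.
Reassemble most-significant byte first: DC 31 → 0xDC31.
Top bit is set, so as a signed 16-bit value this is 0xDC31 − 2^16 = -9167.

-9167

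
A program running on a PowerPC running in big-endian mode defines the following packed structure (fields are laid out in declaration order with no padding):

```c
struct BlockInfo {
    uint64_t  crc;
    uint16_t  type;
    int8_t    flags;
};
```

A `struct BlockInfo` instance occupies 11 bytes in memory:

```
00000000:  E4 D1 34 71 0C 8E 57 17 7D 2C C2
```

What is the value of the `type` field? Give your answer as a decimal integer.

`type` follows `crc` (8 bytes), so it starts at byte offset 8 and occupies 2 bytes.
Bytes at offsets 8..9: 7D 2C.
Big-endian: lowest address holds the most-significant byte.
The bytes are already most-significant first: 0x7D2C.
0x7D2C = 32044.

32044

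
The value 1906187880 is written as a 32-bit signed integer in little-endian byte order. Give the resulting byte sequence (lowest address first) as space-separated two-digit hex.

1906187880 in hexadecimal, padded to 32 bits, is 0x719E1E68.
Split into bytes (most-significant first): 71 9E 1E 68.
In little-endian order the low byte comes first in memory.
So at ascending addresses the bytes are 68 1E 9E 71.

68 1E 9E 71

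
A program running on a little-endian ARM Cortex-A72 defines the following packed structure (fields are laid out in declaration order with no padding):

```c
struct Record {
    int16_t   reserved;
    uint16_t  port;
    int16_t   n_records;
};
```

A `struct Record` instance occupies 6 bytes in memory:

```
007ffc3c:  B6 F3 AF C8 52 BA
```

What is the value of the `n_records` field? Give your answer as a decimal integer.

-17838

`n_records` follows `reserved` (2 B), `port` (2 B), so it starts at offset 2 + 2 = 4 and occupies 2 bytes.
Bytes at offsets 4..5: 52 BA.
Little-endian: lowest address holds the least-significant byte.
Reassemble most-significant byte first: BA 52 → 0xBA52.
Top bit is set, so as a signed 16-bit value this is 0xBA52 − 2^16 = -17838.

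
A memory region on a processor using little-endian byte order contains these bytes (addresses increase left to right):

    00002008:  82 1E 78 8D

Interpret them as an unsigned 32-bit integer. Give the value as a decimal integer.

2373459586

In little-endian order the low byte comes first in memory.
Reassemble most-significant byte first: 8D 78 1E 82 → 0x8D781E82.
0x8D781E82 = 2373459586.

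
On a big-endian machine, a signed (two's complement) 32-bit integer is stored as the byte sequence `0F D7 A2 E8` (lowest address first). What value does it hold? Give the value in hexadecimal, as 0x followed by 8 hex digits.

In big-endian order the high byte comes first in memory.
The bytes are already most-significant first: 0x0FD7A2E8.

0x0FD7A2E8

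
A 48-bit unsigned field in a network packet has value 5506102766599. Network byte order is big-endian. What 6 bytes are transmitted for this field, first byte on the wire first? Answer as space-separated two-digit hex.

5506102766599 in hexadecimal, padded to 48 bits, is 0x0501FD4CAC07.
Split into bytes (most-significant first): 05 01 FD 4C AC 07.
Big-endian stores the most-significant byte at the lowest address.
So the memory order matches the most-significant-first order: 05 01 FD 4C AC 07.

05 01 FD 4C AC 07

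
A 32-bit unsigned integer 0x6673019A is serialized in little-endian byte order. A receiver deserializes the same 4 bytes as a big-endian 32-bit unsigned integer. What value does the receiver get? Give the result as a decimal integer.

2583786342

Stored little-endian, the bytes at ascending addresses are 9A 01 73 66.
Read back as big-endian, the last byte is least significant, giving 0x9A017366.
0x9A017366 = 2583786342.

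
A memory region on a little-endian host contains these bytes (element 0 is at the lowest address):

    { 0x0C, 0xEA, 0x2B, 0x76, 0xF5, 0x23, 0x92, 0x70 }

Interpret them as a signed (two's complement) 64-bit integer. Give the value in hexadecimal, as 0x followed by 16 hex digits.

0x709223F5762BEA0C

Little-endian stores the least-significant byte at the lowest address.
Reassemble most-significant byte first: 70 92 23 F5 76 2B EA 0C → 0x709223F5762BEA0C.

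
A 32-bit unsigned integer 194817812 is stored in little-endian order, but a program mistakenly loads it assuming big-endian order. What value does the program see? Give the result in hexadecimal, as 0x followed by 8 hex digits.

194817812 in 32-bit hexadecimal is 0x0B9CAF14.
Stored little-endian, the bytes at ascending addresses are 14 AF 9C 0B.
Read back as big-endian, the last byte is least significant, giving 0x14AF9C0B.

0x14AF9C0B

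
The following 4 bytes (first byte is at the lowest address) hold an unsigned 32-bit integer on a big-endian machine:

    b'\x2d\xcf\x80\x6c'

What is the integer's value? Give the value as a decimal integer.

768573548

In big-endian order the high byte comes first in memory.
The bytes are already most-significant first: 0x2DCF806C.
0x2DCF806C = 768573548.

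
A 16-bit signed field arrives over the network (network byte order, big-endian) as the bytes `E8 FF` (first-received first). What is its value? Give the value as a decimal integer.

In big-endian order the high byte comes first in memory.
The bytes are already most-significant first: 0xE8FF.
Top bit is set, so as a signed 16-bit value this is 0xE8FF − 2^16 = -5889.

-5889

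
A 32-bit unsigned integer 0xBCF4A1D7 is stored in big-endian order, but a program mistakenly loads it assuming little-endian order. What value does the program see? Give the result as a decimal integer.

3617715388

Stored big-endian, the bytes at ascending addresses are BC F4 A1 D7.
Read back as little-endian, the first byte is least significant, giving 0xD7A1F4BC.
0xD7A1F4BC = 3617715388.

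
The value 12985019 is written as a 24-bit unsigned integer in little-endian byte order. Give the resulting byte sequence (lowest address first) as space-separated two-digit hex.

12985019 in hexadecimal, padded to 24 bits, is 0xC622BB.
Split into bytes (most-significant first): C6 22 BB.
In little-endian order the low byte comes first in memory.
So at ascending addresses the bytes are BB 22 C6.

BB 22 C6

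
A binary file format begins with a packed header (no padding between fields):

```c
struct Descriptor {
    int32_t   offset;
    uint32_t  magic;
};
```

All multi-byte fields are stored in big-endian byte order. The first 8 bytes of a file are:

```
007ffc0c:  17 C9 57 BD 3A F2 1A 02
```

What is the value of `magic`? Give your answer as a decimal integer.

988944898

`magic` follows `offset` (4 bytes), so it starts at byte offset 4 and occupies 4 bytes.
Bytes at offsets 4..7: 3A F2 1A 02.
Big-endian stores the most-significant byte at the lowest address.
The bytes are already most-significant first: 0x3AF21A02.
0x3AF21A02 = 988944898.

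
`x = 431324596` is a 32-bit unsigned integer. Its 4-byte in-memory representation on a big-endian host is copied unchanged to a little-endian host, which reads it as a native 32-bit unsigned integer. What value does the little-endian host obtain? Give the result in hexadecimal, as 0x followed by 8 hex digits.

431324596 in 32-bit hexadecimal is 0x19B57DB4.
Stored big-endian, the bytes at ascending addresses are 19 B5 7D B4.
Read back as little-endian, the first byte is least significant, giving 0xB47DB519.

0xB47DB519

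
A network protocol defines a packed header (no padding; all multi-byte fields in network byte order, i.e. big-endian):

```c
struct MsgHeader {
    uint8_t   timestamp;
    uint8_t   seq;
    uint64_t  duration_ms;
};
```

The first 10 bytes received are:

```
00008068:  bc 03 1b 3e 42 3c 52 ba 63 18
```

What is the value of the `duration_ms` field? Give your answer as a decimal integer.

`duration_ms` follows `timestamp` (1 B), `seq` (1 B), so it starts at offset 1 + 1 = 2 and occupies 8 bytes.
Bytes at offsets 2..9: 1B 3E 42 3C 52 BA 63 18.
Big-endian: lowest address holds the most-significant byte.
The bytes are already most-significant first: 0x1B3E423C52BA6318.
0x1B3E423C52BA6318 = 1963079314433532696.

1963079314433532696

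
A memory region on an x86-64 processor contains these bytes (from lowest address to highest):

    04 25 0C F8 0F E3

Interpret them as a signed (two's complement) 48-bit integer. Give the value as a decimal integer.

Little-endian: lowest address holds the least-significant byte.
Reassemble most-significant byte first: E3 0F F8 0C 25 04 → 0xE30FF80C2504.
Top bit is set, so as a signed 48-bit value this is 0xE30FF80C2504 − 2^48 = -31817251150588.

-31817251150588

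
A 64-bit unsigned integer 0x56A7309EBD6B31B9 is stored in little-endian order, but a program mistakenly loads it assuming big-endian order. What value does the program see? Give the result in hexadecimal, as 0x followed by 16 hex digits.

0xB9316BBD9E30A756

Stored little-endian, the bytes at ascending addresses are B9 31 6B BD 9E 30 A7 56.
Read back as big-endian, the last byte is least significant, giving 0xB9316BBD9E30A756.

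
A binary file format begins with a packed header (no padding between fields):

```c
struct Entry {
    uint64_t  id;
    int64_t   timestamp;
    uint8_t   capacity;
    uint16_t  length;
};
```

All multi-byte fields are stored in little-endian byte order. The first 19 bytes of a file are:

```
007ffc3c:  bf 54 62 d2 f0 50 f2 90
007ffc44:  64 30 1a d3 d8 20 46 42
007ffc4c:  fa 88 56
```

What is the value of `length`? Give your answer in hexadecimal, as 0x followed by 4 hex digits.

0x5688

`length` follows `id` (8 B), `timestamp` (8 B), `capacity` (1 B), so it starts at offset 8 + 8 + 1 = 17 and occupies 2 bytes.
Bytes at offsets 17..18: 88 56.
In little-endian order the low byte comes first in memory.
Reassemble most-significant byte first: 56 88 → 0x5688.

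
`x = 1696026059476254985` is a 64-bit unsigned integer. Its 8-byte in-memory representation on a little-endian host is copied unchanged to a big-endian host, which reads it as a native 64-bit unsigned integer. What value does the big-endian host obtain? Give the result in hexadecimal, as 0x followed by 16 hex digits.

1696026059476254985 in 64-bit hexadecimal is 0x17897EB714E34109.
Stored little-endian, the bytes at ascending addresses are 09 41 E3 14 B7 7E 89 17.
Read back as big-endian, the last byte is least significant, giving 0x0941E314B77E8917.

0x0941E314B77E8917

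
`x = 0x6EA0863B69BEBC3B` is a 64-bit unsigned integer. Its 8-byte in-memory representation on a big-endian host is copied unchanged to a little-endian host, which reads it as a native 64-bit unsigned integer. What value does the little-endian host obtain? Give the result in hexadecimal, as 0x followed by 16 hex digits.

Stored big-endian, the bytes at ascending addresses are 6E A0 86 3B 69 BE BC 3B.
Read back as little-endian, the first byte is least significant, giving 0x3BBCBE693B86A06E.

0x3BBCBE693B86A06E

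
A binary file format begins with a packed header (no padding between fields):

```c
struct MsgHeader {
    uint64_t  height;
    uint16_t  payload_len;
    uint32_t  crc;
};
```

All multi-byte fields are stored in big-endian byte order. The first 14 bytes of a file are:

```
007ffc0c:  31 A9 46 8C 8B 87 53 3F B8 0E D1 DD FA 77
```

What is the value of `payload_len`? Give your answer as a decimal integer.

`payload_len` follows `height` (8 bytes), so it starts at byte offset 8 and occupies 2 bytes.
Bytes at offsets 8..9: B8 0E.
In big-endian order the high byte comes first in memory.
The bytes are already most-significant first: 0xB80E.
0xB80E = 47118.

47118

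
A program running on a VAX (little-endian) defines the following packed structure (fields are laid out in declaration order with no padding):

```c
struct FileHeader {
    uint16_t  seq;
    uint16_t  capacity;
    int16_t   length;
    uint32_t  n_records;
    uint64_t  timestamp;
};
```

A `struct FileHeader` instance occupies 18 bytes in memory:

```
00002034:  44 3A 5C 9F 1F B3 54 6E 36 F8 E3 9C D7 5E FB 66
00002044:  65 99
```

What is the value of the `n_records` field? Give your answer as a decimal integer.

4164316756

`n_records` follows `seq` (2 B), `capacity` (2 B), `length` (2 B), so it starts at offset 2 + 2 + 2 = 6 and occupies 4 bytes.
Bytes at offsets 6..9: 54 6E 36 F8.
Little-endian stores the least-significant byte at the lowest address.
Reassemble most-significant byte first: F8 36 6E 54 → 0xF8366E54.
0xF8366E54 = 4164316756.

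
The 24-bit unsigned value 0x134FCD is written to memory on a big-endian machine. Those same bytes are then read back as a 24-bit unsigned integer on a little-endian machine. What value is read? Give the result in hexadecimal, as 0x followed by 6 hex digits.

0xCD4F13

Stored big-endian, the bytes at ascending addresses are 13 4F CD.
Read back as little-endian, the first byte is least significant, giving 0xCD4F13.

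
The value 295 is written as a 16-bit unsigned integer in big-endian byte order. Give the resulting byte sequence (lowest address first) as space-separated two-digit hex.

295 in hexadecimal, padded to 16 bits, is 0x0127.
Split into bytes (most-significant first): 01 27.
Big-endian stores the most-significant byte at the lowest address.
So the memory order matches the most-significant-first order: 01 27.

01 27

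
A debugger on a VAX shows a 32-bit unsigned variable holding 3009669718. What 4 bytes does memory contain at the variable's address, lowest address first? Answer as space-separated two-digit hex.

3009669718 in hexadecimal, padded to 32 bits, is 0xB363EA56.
Split into bytes (most-significant first): B3 63 EA 56.
Little-endian stores the least-significant byte at the lowest address.
So at ascending addresses the bytes are 56 EA 63 B3.

56 EA 63 B3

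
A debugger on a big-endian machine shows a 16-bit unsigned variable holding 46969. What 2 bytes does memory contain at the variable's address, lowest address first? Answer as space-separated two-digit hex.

B7 79

46969 in hexadecimal, padded to 16 bits, is 0xB779.
Split into bytes (most-significant first): B7 79.
Big-endian: lowest address holds the most-significant byte.
So the memory order matches the most-significant-first order: B7 79.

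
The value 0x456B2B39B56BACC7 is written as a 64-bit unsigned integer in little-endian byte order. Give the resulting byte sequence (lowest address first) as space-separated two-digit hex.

C7 AC 6B B5 39 2B 6B 45

Split into bytes (most-significant first): 45 6B 2B 39 B5 6B AC C7.
In little-endian order the low byte comes first in memory.
So at ascending addresses the bytes are C7 AC 6B B5 39 2B 6B 45.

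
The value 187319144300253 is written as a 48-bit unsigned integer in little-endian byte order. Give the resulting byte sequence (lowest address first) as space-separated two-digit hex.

187319144300253 in hexadecimal, padded to 48 bits, is 0xAA5DA30E3EDD.
Split into bytes (most-significant first): AA 5D A3 0E 3E DD.
Little-endian: lowest address holds the least-significant byte.
So at ascending addresses the bytes are DD 3E 0E A3 5D AA.

DD 3E 0E A3 5D AA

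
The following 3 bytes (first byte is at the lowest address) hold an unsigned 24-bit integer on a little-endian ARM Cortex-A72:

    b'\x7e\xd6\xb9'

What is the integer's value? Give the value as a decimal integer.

12179070

Little-endian: lowest address holds the least-significant byte.
Reassemble most-significant byte first: B9 D6 7E → 0xB9D67E.
0xB9D67E = 12179070.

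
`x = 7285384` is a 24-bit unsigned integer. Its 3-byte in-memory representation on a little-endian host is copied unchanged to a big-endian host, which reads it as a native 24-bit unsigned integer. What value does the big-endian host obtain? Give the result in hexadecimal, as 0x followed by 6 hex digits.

0x882A6F

7285384 in 24-bit hexadecimal is 0x6F2A88.
Stored little-endian, the bytes at ascending addresses are 88 2A 6F.
Read back as big-endian, the last byte is least significant, giving 0x882A6F.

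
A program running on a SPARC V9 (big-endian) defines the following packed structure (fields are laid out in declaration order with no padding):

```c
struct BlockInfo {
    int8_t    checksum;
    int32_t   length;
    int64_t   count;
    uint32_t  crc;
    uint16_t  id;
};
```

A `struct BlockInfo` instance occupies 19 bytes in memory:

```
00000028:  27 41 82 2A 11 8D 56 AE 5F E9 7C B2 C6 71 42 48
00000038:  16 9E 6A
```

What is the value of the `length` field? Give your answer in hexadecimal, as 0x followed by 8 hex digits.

0x41822A11

`length` follows `checksum` (1 byte), so it starts at byte offset 1 and occupies 4 bytes.
Bytes at offsets 1..4: 41 82 2A 11.
In big-endian order the high byte comes first in memory.
The bytes are already most-significant first: 0x41822A11.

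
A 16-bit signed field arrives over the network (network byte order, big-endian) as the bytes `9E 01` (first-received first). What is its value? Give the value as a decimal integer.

Big-endian: lowest address holds the most-significant byte.
The bytes are already most-significant first: 0x9E01.
Top bit is set, so as a signed 16-bit value this is 0x9E01 − 2^16 = -25087.

-25087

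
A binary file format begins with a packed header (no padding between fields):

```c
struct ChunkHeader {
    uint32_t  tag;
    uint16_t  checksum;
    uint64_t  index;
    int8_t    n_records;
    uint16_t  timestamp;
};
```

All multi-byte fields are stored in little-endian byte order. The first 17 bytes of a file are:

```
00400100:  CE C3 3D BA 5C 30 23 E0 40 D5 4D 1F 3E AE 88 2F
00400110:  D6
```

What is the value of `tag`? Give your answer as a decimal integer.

`tag` is the first field, at byte offset 0, occupying 4 bytes.
Bytes at offsets 0..3: CE C3 3D BA.
In little-endian order the low byte comes first in memory.
Reassemble most-significant byte first: BA 3D C3 CE → 0xBA3DC3CE.
0xBA3DC3CE = 3124609998.

3124609998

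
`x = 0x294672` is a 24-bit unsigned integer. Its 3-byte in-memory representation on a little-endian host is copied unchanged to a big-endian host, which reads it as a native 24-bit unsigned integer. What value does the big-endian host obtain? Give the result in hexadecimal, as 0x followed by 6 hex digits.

0x724629

Stored little-endian, the bytes at ascending addresses are 72 46 29.
Read back as big-endian, the last byte is least significant, giving 0x724629.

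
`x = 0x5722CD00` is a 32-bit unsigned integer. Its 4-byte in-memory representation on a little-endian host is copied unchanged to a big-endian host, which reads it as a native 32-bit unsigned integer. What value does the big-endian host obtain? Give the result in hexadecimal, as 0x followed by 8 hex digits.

0x00CD2257

Stored little-endian, the bytes at ascending addresses are 00 CD 22 57.
Read back as big-endian, the last byte is least significant, giving 0x00CD2257.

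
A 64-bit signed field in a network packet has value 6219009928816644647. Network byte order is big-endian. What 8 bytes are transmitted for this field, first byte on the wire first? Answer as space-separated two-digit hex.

56 4E 5C 94 9D BE 52 27

6219009928816644647 in hexadecimal, padded to 64 bits, is 0x564E5C949DBE5227.
Split into bytes (most-significant first): 56 4E 5C 94 9D BE 52 27.
Big-endian stores the most-significant byte at the lowest address.
So the memory order matches the most-significant-first order: 56 4E 5C 94 9D BE 52 27.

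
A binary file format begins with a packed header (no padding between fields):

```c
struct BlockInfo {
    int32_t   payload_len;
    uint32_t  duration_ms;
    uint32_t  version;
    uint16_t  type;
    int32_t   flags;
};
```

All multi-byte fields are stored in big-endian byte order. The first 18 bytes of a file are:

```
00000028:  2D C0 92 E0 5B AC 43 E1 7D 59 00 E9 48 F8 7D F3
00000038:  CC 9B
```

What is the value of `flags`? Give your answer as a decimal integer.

`flags` follows `payload_len` (4 B), `duration_ms` (4 B), `version` (4 B), `type` (2 B), so it starts at offset 4 + 4 + 4 + 2 = 14 and occupies 4 bytes.
Bytes at offsets 14..17: 7D F3 CC 9B.
Big-endian stores the most-significant byte at the lowest address.
The bytes are already most-significant first: 0x7DF3CC9B.
0x7DF3CC9B = 2113129627.

2113129627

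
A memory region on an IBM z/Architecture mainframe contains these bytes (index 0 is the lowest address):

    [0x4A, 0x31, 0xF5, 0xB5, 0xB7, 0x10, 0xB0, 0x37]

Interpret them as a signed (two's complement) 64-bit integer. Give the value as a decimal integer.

5346324393474699319

Big-endian stores the most-significant byte at the lowest address.
The bytes are already most-significant first: 0x4A31F5B5B710B037.
0x4A31F5B5B710B037 = 5346324393474699319.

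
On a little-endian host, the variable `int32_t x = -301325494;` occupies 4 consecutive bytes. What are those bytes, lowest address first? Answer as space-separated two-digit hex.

Two's complement of -301325494 in 32 bits: 301325494 = 0x11F5DCB6; invert → 0xEE0A2349; add 1 → 0xEE0A234A.
Split into bytes (most-significant first): EE 0A 23 4A.
Little-endian: lowest address holds the least-significant byte.
So at ascending addresses the bytes are 4A 23 0A EE.

4A 23 0A EE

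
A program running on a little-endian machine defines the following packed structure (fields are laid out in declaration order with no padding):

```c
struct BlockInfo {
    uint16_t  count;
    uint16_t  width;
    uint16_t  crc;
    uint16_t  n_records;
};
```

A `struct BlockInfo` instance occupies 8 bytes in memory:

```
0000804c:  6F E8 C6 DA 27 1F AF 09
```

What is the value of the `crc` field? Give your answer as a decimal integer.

7975

`crc` follows `count` (2 B), `width` (2 B), so it starts at offset 2 + 2 = 4 and occupies 2 bytes.
Bytes at offsets 4..5: 27 1F.
Little-endian: lowest address holds the least-significant byte.
Reassemble most-significant byte first: 1F 27 → 0x1F27.
0x1F27 = 7975.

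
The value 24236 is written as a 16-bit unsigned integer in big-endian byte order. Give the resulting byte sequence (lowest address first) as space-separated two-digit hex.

5E AC

24236 in hexadecimal, padded to 16 bits, is 0x5EAC.
Split into bytes (most-significant first): 5E AC.
Big-endian: lowest address holds the most-significant byte.
So the memory order matches the most-significant-first order: 5E AC.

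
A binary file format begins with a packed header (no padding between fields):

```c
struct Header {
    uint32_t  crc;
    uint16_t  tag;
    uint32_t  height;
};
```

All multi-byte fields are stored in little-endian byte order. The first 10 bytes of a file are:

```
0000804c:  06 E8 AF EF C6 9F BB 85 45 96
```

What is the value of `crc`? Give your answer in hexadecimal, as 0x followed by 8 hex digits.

`crc` is the first field, at byte offset 0, occupying 4 bytes.
Bytes at offsets 0..3: 06 E8 AF EF.
In little-endian order the low byte comes first in memory.
Reassemble most-significant byte first: EF AF E8 06 → 0xEFAFE806.

0xEFAFE806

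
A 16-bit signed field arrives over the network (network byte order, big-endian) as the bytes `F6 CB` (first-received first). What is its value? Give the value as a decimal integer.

-2357

In big-endian order the high byte comes first in memory.
The bytes are already most-significant first: 0xF6CB.
Top bit is set, so as a signed 16-bit value this is 0xF6CB − 2^16 = -2357.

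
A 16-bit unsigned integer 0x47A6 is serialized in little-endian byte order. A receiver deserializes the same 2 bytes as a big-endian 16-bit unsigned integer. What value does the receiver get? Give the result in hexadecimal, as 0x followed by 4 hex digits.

Stored little-endian, the bytes at ascending addresses are A6 47.
Read back as big-endian, the last byte is least significant, giving 0xA647.

0xA647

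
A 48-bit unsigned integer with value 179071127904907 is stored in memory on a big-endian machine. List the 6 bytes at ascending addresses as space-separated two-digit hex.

A2 DD 3E F7 E2 8B

179071127904907 in hexadecimal, padded to 48 bits, is 0xA2DD3EF7E28B.
Split into bytes (most-significant first): A2 DD 3E F7 E2 8B.
Big-endian: lowest address holds the most-significant byte.
So the memory order matches the most-significant-first order: A2 DD 3E F7 E2 8B.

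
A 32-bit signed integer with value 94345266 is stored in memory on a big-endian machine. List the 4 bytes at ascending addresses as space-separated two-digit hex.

05 9F 98 32

94345266 in hexadecimal, padded to 32 bits, is 0x059F9832.
Split into bytes (most-significant first): 05 9F 98 32.
In big-endian order the high byte comes first in memory.
So the memory order matches the most-significant-first order: 05 9F 98 32.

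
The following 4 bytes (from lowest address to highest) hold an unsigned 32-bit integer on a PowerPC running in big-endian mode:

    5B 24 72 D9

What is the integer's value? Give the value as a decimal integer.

1529115353

In big-endian order the high byte comes first in memory.
The bytes are already most-significant first: 0x5B2472D9.
0x5B2472D9 = 1529115353.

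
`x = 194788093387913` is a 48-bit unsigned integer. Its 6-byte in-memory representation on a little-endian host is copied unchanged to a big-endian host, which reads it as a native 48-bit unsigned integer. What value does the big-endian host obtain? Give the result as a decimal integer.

151612826003633

194788093387913 in 48-bit hexadecimal is 0xB128A31CE489.
Stored little-endian, the bytes at ascending addresses are 89 E4 1C A3 28 B1.
Read back as big-endian, the last byte is least significant, giving 0x89E41CA328B1.
0x89E41CA328B1 = 151612826003633.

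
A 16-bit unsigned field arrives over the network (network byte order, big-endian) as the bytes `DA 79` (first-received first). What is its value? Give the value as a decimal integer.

Big-endian stores the most-significant byte at the lowest address.
The bytes are already most-significant first: 0xDA79.
0xDA79 = 55929.

55929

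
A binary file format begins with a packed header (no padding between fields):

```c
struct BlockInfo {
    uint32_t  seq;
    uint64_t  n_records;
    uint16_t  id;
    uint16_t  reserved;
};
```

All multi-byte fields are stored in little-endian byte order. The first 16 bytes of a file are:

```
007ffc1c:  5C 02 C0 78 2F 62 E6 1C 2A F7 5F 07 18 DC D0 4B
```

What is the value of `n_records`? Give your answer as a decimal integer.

`n_records` follows `seq` (4 bytes), so it starts at byte offset 4 and occupies 8 bytes.
Bytes at offsets 4..11: 2F 62 E6 1C 2A F7 5F 07.
Little-endian: lowest address holds the least-significant byte.
Reassemble most-significant byte first: 07 5F F7 2A 1C E6 62 2F → 0x075FF72A1CE6622F.
0x075FF72A1CE6622F = 531415041298555439.

531415041298555439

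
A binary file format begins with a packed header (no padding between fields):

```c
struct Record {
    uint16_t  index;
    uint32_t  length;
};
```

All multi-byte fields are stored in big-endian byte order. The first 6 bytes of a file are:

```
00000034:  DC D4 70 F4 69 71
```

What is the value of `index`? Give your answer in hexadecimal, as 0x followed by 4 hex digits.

`index` is the first field, at byte offset 0, occupying 2 bytes.
Bytes at offsets 0..1: DC D4.
Big-endian: lowest address holds the most-significant byte.
The bytes are already most-significant first: 0xDCD4.

0xDCD4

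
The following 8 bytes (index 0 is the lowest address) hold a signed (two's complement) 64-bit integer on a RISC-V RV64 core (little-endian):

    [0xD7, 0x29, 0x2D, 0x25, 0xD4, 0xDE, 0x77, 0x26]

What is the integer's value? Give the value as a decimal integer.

Little-endian: lowest address holds the least-significant byte.
Reassemble most-significant byte first: 26 77 DE D4 25 2D 29 D7 → 0x2677DED4252D29D7.
0x2677DED4252D29D7 = 2771929098407979479.

2771929098407979479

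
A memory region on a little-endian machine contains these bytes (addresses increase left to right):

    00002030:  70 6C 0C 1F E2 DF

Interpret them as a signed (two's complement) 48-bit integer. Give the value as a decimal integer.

Little-endian: lowest address holds the least-significant byte.
Reassemble most-significant byte first: DF E2 1F 0C 6C 70 → 0xDFE21F0C6C70.
Top bit is set, so as a signed 48-bit value this is 0xDFE21F0C6C70 − 2^48 = -35312700199824.

-35312700199824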